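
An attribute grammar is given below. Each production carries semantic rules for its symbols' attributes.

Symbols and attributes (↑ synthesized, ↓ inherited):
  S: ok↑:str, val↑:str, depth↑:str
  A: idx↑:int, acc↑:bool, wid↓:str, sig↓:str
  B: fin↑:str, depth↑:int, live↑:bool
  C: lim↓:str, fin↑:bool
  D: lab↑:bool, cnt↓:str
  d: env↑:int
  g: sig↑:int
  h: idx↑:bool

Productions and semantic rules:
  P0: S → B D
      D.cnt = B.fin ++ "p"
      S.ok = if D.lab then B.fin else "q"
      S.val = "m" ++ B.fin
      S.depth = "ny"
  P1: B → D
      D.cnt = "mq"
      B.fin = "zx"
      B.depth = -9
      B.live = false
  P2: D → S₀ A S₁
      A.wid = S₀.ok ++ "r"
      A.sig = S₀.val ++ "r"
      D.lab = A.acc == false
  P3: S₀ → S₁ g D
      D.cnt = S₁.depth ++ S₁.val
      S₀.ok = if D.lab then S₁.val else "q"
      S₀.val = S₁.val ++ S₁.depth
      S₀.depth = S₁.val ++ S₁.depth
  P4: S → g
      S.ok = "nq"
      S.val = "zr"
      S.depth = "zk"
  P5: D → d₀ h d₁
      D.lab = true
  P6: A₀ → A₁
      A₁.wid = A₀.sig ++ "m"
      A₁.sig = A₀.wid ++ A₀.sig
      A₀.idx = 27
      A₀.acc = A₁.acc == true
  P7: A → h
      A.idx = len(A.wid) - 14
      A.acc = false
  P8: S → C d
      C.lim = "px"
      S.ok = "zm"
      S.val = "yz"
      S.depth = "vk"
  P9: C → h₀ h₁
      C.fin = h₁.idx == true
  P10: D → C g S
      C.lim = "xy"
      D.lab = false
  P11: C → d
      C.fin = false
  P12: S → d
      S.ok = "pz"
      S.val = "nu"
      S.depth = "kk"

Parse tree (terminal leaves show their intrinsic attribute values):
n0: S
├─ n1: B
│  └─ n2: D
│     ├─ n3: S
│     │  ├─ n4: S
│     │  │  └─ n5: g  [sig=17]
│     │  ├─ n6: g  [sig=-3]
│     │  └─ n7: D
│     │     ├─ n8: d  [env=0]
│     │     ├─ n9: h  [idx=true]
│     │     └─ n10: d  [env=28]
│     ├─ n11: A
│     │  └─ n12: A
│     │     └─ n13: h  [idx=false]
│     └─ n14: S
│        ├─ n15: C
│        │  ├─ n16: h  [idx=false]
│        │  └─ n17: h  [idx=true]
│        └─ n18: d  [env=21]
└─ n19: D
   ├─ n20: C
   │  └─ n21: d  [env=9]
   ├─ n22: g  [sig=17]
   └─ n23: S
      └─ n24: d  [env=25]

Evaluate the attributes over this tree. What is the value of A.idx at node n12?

-8

1. n2.cnt = "mq"  ["mq"]
2. n5.sig = 17  [terminal]
3. n4.ok = "nq"  ["nq"]
4. n4.val = "zr"  ["zr"]
5. n4.depth = "zk"  ["zk"]
6. n6.sig = -3  [terminal]
7. n7.cnt = "zkzr"  [S₁.depth ++ S₁.val]
8. n8.env = 0  [terminal]
9. n9.idx = true  [terminal]
10. n10.env = 28  [terminal]
11. n7.lab = true  [true]
12. n3.ok = "zr"  [if D.lab then S₁.val else "q"]
13. n3.val = "zrzk"  [S₁.val ++ S₁.depth]
14. n3.depth = "zrzk"  [S₁.val ++ S₁.depth]
15. n11.wid = "zrr"  [S₀.ok ++ "r"]
16. n11.sig = "zrzkr"  [S₀.val ++ "r"]
17. n12.wid = "zrzkrm"  [A₀.sig ++ "m"]
18. n12.sig = "zrrzrzkr"  [A₀.wid ++ A₀.sig]
19. n13.idx = false  [terminal]
20. n12.idx = -8  [len(A.wid) - 14]
21. n12.acc = false  [false]
22. n11.idx = 27  [27]
23. n11.acc = false  [A₁.acc == true]
24. n15.lim = "px"  ["px"]
25. n16.idx = false  [terminal]
26. n17.idx = true  [terminal]
27. n15.fin = true  [h₁.idx == true]
28. n18.env = 21  [terminal]
29. n14.ok = "zm"  ["zm"]
30. n14.val = "yz"  ["yz"]
31. n14.depth = "vk"  ["vk"]
32. n2.lab = true  [A.acc == false]
33. n1.fin = "zx"  ["zx"]
34. n1.depth = -9  [-9]
35. n1.live = false  [false]
36. n19.cnt = "zxp"  [B.fin ++ "p"]
37. n20.lim = "xy"  ["xy"]
38. n21.env = 9  [terminal]
39. n20.fin = false  [false]
40. n22.sig = 17  [terminal]
41. n24.env = 25  [terminal]
42. n23.ok = "pz"  ["pz"]
43. n23.val = "nu"  ["nu"]
44. n23.depth = "kk"  ["kk"]
45. n19.lab = false  [false]
46. n0.ok = "q"  [if D.lab then B.fin else "q"]
47. n0.val = "mzx"  ["m" ++ B.fin]
48. n0.depth = "ny"  ["ny"]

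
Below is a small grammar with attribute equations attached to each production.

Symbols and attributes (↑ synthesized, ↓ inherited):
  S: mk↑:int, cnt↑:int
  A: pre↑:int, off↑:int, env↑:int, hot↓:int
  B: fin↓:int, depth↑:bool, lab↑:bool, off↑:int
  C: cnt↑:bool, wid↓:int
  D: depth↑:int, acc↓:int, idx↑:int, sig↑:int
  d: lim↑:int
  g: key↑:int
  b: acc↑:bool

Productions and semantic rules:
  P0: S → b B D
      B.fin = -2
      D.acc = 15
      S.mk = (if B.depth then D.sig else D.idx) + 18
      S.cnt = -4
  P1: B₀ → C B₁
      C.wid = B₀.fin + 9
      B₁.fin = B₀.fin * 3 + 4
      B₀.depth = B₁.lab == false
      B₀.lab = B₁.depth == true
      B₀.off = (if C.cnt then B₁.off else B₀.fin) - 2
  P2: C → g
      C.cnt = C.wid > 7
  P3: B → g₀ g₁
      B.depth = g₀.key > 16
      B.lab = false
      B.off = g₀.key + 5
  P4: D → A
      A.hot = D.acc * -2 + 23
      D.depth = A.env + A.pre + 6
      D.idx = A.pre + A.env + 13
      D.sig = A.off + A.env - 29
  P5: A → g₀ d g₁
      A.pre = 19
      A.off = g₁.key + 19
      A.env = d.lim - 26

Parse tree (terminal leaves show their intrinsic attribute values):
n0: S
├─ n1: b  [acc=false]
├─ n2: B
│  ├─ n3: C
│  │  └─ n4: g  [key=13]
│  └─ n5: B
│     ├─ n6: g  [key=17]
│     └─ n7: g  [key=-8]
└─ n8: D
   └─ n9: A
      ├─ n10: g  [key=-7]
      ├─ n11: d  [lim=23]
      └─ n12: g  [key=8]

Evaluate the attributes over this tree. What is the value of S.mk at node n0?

1. n1.acc = false  [terminal]
2. n2.fin = -2  [-2]
3. n3.wid = 7  [B₀.fin + 9]
4. n4.key = 13  [terminal]
5. n3.cnt = false  [C.wid > 7]
6. n5.fin = -2  [B₀.fin * 3 + 4]
7. n6.key = 17  [terminal]
8. n7.key = -8  [terminal]
9. n5.depth = true  [g₀.key > 16]
10. n5.lab = false  [false]
11. n5.off = 22  [g₀.key + 5]
12. n2.depth = true  [B₁.lab == false]
13. n2.lab = true  [B₁.depth == true]
14. n2.off = -4  [(if C.cnt then B₁.off else B₀.fin) - 2]
15. n8.acc = 15  [15]
16. n9.hot = -7  [D.acc * -2 + 23]
17. n10.key = -7  [terminal]
18. n11.lim = 23  [terminal]
19. n12.key = 8  [terminal]
20. n9.pre = 19  [19]
21. n9.off = 27  [g₁.key + 19]
22. n9.env = -3  [d.lim - 26]
23. n8.depth = 22  [A.env + A.pre + 6]
24. n8.idx = 29  [A.pre + A.env + 13]
25. n8.sig = -5  [A.off + A.env - 29]
26. n0.mk = 13  [(if B.depth then D.sig else D.idx) + 18]
27. n0.cnt = -4  [-4]

13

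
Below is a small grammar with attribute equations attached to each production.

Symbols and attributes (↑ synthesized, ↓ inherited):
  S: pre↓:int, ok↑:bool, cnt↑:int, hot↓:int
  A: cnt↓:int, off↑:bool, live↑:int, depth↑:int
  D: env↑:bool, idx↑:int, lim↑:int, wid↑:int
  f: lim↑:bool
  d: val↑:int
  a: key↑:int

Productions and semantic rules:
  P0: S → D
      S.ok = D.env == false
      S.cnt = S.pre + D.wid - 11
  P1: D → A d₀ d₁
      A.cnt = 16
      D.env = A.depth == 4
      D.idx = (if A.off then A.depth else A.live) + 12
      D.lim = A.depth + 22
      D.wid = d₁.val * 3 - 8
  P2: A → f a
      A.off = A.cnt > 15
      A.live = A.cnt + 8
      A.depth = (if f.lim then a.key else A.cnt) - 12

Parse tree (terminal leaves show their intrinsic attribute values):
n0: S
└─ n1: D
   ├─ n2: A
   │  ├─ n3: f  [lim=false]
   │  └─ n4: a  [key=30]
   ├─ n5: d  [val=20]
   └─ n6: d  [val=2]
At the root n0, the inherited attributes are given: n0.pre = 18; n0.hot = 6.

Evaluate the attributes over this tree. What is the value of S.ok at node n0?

false

1. n0.pre = 18  [given at root]
2. n0.hot = 6  [given at root]
3. n2.cnt = 16  [16]
4. n3.lim = false  [terminal]
5. n4.key = 30  [terminal]
6. n2.off = true  [A.cnt > 15]
7. n2.live = 24  [A.cnt + 8]
8. n2.depth = 4  [(if f.lim then a.key else A.cnt) - 12]
9. n5.val = 20  [terminal]
10. n6.val = 2  [terminal]
11. n1.env = true  [A.depth == 4]
12. n1.idx = 16  [(if A.off then A.depth else A.live) + 12]
13. n1.lim = 26  [A.depth + 22]
14. n1.wid = -2  [d₁.val * 3 - 8]
15. n0.ok = false  [D.env == false]
16. n0.cnt = 5  [S.pre + D.wid - 11]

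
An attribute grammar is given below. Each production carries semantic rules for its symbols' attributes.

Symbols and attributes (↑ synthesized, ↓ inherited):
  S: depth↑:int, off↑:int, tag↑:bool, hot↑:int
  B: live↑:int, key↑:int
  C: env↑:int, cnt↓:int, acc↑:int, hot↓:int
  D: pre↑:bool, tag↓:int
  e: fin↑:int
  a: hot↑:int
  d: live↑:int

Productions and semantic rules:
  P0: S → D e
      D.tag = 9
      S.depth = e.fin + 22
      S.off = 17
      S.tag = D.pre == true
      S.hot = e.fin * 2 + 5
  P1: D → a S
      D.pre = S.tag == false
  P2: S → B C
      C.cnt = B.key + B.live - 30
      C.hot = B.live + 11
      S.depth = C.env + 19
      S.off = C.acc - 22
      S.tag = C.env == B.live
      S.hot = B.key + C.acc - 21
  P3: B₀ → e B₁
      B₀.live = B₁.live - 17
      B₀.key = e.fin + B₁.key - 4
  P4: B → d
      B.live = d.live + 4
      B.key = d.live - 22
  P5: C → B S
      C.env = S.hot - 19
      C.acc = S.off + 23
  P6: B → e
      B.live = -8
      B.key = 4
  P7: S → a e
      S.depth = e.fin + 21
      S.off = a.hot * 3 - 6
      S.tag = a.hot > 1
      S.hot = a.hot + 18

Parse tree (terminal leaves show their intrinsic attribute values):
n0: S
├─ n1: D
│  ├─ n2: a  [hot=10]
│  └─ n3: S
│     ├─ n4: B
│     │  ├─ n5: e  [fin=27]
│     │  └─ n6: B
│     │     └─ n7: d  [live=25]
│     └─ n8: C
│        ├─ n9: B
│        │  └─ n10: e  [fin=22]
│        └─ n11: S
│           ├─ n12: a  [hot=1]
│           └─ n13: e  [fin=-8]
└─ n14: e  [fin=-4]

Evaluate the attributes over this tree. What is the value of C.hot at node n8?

23

1. n1.tag = 9  [9]
2. n2.hot = 10  [terminal]
3. n5.fin = 27  [terminal]
4. n7.live = 25  [terminal]
5. n6.live = 29  [d.live + 4]
6. n6.key = 3  [d.live - 22]
7. n4.live = 12  [B₁.live - 17]
8. n4.key = 26  [e.fin + B₁.key - 4]
9. n8.cnt = 8  [B.key + B.live - 30]
10. n8.hot = 23  [B.live + 11]
11. n10.fin = 22  [terminal]
12. n9.live = -8  [-8]
13. n9.key = 4  [4]
14. n12.hot = 1  [terminal]
15. n13.fin = -8  [terminal]
16. n11.depth = 13  [e.fin + 21]
17. n11.off = -3  [a.hot * 3 - 6]
18. n11.tag = false  [a.hot > 1]
19. n11.hot = 19  [a.hot + 18]
20. n8.env = 0  [S.hot - 19]
21. n8.acc = 20  [S.off + 23]
22. n3.depth = 19  [C.env + 19]
23. n3.off = -2  [C.acc - 22]
24. n3.tag = false  [C.env == B.live]
25. n3.hot = 25  [B.key + C.acc - 21]
26. n1.pre = true  [S.tag == false]
27. n14.fin = -4  [terminal]
28. n0.depth = 18  [e.fin + 22]
29. n0.off = 17  [17]
30. n0.tag = true  [D.pre == true]
31. n0.hot = -3  [e.fin * 2 + 5]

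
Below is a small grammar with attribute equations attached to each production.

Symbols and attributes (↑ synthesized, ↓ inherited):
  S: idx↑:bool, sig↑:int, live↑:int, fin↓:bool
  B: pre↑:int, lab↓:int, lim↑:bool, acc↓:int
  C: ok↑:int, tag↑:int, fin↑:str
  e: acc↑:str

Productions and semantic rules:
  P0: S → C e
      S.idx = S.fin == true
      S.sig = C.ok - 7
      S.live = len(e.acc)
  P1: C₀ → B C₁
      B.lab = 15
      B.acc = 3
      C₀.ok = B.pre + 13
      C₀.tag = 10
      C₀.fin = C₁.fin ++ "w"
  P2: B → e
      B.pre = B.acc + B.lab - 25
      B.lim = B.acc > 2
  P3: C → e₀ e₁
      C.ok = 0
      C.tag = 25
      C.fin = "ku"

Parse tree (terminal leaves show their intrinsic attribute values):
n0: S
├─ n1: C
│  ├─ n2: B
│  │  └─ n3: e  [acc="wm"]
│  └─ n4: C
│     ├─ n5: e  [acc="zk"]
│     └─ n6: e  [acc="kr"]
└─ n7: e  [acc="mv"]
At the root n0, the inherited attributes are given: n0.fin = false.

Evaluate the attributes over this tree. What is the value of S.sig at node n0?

1. n0.fin = false  [given at root]
2. n2.lab = 15  [15]
3. n2.acc = 3  [3]
4. n3.acc = "wm"  [terminal]
5. n2.pre = -7  [B.acc + B.lab - 25]
6. n2.lim = true  [B.acc > 2]
7. n5.acc = "zk"  [terminal]
8. n6.acc = "kr"  [terminal]
9. n4.ok = 0  [0]
10. n4.tag = 25  [25]
11. n4.fin = "ku"  ["ku"]
12. n1.ok = 6  [B.pre + 13]
13. n1.tag = 10  [10]
14. n1.fin = "kuw"  [C₁.fin ++ "w"]
15. n7.acc = "mv"  [terminal]
16. n0.idx = false  [S.fin == true]
17. n0.sig = -1  [C.ok - 7]
18. n0.live = 2  [len(e.acc)]

-1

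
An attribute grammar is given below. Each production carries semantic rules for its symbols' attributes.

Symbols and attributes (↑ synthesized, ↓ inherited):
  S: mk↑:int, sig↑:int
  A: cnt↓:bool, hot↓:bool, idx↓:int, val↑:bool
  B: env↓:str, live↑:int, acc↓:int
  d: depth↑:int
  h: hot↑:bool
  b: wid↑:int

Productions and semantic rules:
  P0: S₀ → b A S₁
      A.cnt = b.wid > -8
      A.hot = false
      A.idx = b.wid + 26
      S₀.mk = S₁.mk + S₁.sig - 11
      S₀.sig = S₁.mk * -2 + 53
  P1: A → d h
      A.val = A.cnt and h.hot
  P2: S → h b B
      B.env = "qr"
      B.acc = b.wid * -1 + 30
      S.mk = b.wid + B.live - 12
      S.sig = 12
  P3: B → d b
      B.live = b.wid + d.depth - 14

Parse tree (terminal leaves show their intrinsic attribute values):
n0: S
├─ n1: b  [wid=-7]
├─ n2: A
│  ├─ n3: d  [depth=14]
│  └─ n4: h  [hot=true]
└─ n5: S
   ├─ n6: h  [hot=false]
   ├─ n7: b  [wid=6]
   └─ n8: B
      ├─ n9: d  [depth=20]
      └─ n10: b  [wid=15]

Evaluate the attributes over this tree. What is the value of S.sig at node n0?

1. n1.wid = -7  [terminal]
2. n2.cnt = true  [b.wid > -8]
3. n2.hot = false  [false]
4. n2.idx = 19  [b.wid + 26]
5. n3.depth = 14  [terminal]
6. n4.hot = true  [terminal]
7. n2.val = true  [A.cnt and h.hot]
8. n6.hot = false  [terminal]
9. n7.wid = 6  [terminal]
10. n8.env = "qr"  ["qr"]
11. n8.acc = 24  [b.wid * -1 + 30]
12. n9.depth = 20  [terminal]
13. n10.wid = 15  [terminal]
14. n8.live = 21  [b.wid + d.depth - 14]
15. n5.mk = 15  [b.wid + B.live - 12]
16. n5.sig = 12  [12]
17. n0.mk = 16  [S₁.mk + S₁.sig - 11]
18. n0.sig = 23  [S₁.mk * -2 + 53]

23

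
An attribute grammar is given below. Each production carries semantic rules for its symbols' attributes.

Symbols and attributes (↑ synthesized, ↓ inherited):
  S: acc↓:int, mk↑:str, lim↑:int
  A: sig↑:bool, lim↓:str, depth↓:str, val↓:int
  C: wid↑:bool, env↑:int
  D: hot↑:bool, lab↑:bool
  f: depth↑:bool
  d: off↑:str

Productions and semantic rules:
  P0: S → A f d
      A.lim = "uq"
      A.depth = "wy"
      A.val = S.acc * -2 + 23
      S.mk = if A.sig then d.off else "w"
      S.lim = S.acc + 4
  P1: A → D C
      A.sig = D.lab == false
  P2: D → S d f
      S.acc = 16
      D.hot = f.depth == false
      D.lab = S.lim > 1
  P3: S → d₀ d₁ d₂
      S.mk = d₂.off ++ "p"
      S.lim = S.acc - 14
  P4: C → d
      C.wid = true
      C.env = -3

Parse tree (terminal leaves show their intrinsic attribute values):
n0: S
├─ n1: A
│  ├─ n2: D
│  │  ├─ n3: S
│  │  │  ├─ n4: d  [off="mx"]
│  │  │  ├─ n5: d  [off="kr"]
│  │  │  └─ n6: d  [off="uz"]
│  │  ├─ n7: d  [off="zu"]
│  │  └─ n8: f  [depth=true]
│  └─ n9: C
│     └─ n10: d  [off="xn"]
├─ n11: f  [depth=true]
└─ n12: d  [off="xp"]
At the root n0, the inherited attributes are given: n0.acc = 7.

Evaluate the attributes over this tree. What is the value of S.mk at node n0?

1. n0.acc = 7  [given at root]
2. n1.lim = "uq"  ["uq"]
3. n1.depth = "wy"  ["wy"]
4. n1.val = 9  [S.acc * -2 + 23]
5. n3.acc = 16  [16]
6. n4.off = "mx"  [terminal]
7. n5.off = "kr"  [terminal]
8. n6.off = "uz"  [terminal]
9. n3.mk = "uzp"  [d₂.off ++ "p"]
10. n3.lim = 2  [S.acc - 14]
11. n7.off = "zu"  [terminal]
12. n8.depth = true  [terminal]
13. n2.hot = false  [f.depth == false]
14. n2.lab = true  [S.lim > 1]
15. n10.off = "xn"  [terminal]
16. n9.wid = true  [true]
17. n9.env = -3  [-3]
18. n1.sig = false  [D.lab == false]
19. n11.depth = true  [terminal]
20. n12.off = "xp"  [terminal]
21. n0.mk = "w"  [if A.sig then d.off else "w"]
22. n0.lim = 11  [S.acc + 4]

"w"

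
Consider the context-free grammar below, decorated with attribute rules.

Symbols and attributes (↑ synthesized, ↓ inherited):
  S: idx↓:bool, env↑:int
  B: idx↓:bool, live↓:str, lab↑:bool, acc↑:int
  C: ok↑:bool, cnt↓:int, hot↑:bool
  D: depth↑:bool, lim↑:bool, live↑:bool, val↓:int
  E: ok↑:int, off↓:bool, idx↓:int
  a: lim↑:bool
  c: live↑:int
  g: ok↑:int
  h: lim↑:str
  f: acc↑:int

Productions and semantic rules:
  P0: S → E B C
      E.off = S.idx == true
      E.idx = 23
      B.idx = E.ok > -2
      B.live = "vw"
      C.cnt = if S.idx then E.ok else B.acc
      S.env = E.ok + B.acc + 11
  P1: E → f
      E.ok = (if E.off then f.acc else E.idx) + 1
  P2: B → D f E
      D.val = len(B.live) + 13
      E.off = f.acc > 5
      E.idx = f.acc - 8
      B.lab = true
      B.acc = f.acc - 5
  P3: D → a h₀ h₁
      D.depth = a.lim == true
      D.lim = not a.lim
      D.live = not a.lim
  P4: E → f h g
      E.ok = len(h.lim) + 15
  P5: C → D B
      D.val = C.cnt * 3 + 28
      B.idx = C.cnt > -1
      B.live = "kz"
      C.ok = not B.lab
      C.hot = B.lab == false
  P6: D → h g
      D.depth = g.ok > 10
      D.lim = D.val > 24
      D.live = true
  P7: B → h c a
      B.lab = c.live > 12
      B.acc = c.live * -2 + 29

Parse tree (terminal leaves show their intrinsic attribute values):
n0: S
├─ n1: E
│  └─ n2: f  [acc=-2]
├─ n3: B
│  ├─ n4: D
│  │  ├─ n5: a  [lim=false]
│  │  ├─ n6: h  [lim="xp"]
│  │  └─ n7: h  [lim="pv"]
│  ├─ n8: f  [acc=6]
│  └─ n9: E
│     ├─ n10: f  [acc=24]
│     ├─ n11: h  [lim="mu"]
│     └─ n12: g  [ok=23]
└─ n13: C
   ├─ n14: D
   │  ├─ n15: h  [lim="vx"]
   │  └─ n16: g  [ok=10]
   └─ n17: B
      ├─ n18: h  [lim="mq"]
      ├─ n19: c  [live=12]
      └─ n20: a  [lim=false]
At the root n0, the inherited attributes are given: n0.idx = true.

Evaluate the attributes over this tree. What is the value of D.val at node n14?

1. n0.idx = true  [given at root]
2. n1.off = true  [S.idx == true]
3. n1.idx = 23  [23]
4. n2.acc = -2  [terminal]
5. n1.ok = -1  [(if E.off then f.acc else E.idx) + 1]
6. n3.idx = true  [E.ok > -2]
7. n3.live = "vw"  ["vw"]
8. n4.val = 15  [len(B.live) + 13]
9. n5.lim = false  [terminal]
10. n6.lim = "xp"  [terminal]
11. n7.lim = "pv"  [terminal]
12. n4.depth = false  [a.lim == true]
13. n4.lim = true  [not a.lim]
14. n4.live = true  [not a.lim]
15. n8.acc = 6  [terminal]
16. n9.off = true  [f.acc > 5]
17. n9.idx = -2  [f.acc - 8]
18. n10.acc = 24  [terminal]
19. n11.lim = "mu"  [terminal]
20. n12.ok = 23  [terminal]
21. n9.ok = 17  [len(h.lim) + 15]
22. n3.lab = true  [true]
23. n3.acc = 1  [f.acc - 5]
24. n13.cnt = -1  [if S.idx then E.ok else B.acc]
25. n14.val = 25  [C.cnt * 3 + 28]
26. n15.lim = "vx"  [terminal]
27. n16.ok = 10  [terminal]
28. n14.depth = false  [g.ok > 10]
29. n14.lim = true  [D.val > 24]
30. n14.live = true  [true]
31. n17.idx = false  [C.cnt > -1]
32. n17.live = "kz"  ["kz"]
33. n18.lim = "mq"  [terminal]
34. n19.live = 12  [terminal]
35. n20.lim = false  [terminal]
36. n17.lab = false  [c.live > 12]
37. n17.acc = 5  [c.live * -2 + 29]
38. n13.ok = true  [not B.lab]
39. n13.hot = true  [B.lab == false]
40. n0.env = 11  [E.ok + B.acc + 11]

25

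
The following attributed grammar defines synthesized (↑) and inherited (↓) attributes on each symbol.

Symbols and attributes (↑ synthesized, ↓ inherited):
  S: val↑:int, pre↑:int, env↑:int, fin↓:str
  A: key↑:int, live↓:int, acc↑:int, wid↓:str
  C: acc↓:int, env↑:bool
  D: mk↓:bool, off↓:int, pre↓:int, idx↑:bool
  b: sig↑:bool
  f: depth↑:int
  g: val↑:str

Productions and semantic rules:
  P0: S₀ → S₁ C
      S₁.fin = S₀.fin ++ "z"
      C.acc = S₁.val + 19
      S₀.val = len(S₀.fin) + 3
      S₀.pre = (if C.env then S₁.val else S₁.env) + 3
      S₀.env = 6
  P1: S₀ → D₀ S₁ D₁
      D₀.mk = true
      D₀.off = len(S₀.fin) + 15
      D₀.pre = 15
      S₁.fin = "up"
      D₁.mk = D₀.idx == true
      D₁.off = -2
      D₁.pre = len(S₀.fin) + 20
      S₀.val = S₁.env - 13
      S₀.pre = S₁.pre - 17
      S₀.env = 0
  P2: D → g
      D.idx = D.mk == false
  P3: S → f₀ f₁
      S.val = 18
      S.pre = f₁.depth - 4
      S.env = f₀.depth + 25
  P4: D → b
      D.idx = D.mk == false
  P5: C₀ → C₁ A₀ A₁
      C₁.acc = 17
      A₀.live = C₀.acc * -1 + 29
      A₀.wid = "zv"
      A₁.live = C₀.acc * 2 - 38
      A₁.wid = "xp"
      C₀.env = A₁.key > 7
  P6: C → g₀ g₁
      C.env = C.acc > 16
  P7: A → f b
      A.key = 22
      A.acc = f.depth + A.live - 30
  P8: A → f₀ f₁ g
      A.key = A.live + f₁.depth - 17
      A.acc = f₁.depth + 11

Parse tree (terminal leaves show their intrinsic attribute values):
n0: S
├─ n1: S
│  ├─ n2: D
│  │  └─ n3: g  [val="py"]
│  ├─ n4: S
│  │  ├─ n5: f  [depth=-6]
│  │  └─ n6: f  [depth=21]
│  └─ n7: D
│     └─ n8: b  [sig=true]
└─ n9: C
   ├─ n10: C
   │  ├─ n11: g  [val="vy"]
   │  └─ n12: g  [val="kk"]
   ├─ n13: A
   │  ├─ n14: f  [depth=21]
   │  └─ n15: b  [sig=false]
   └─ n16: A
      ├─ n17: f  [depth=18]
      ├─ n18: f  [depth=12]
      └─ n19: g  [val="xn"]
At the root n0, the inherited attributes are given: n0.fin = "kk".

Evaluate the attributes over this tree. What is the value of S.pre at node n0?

3

1. n0.fin = "kk"  [given at root]
2. n1.fin = "kkz"  [S₀.fin ++ "z"]
3. n2.mk = true  [true]
4. n2.off = 18  [len(S₀.fin) + 15]
5. n2.pre = 15  [15]
6. n3.val = "py"  [terminal]
7. n2.idx = false  [D.mk == false]
8. n4.fin = "up"  ["up"]
9. n5.depth = -6  [terminal]
10. n6.depth = 21  [terminal]
11. n4.val = 18  [18]
12. n4.pre = 17  [f₁.depth - 4]
13. n4.env = 19  [f₀.depth + 25]
14. n7.mk = false  [D₀.idx == true]
15. n7.off = -2  [-2]
16. n7.pre = 23  [len(S₀.fin) + 20]
17. n8.sig = true  [terminal]
18. n7.idx = true  [D.mk == false]
19. n1.val = 6  [S₁.env - 13]
20. n1.pre = 0  [S₁.pre - 17]
21. n1.env = 0  [0]
22. n9.acc = 25  [S₁.val + 19]
23. n10.acc = 17  [17]
24. n11.val = "vy"  [terminal]
25. n12.val = "kk"  [terminal]
26. n10.env = true  [C.acc > 16]
27. n13.live = 4  [C₀.acc * -1 + 29]
28. n13.wid = "zv"  ["zv"]
29. n14.depth = 21  [terminal]
30. n15.sig = false  [terminal]
31. n13.key = 22  [22]
32. n13.acc = -5  [f.depth + A.live - 30]
33. n16.live = 12  [C₀.acc * 2 - 38]
34. n16.wid = "xp"  ["xp"]
35. n17.depth = 18  [terminal]
36. n18.depth = 12  [terminal]
37. n19.val = "xn"  [terminal]
38. n16.key = 7  [A.live + f₁.depth - 17]
39. n16.acc = 23  [f₁.depth + 11]
40. n9.env = false  [A₁.key > 7]
41. n0.val = 5  [len(S₀.fin) + 3]
42. n0.pre = 3  [(if C.env then S₁.val else S₁.env) + 3]
43. n0.env = 6  [6]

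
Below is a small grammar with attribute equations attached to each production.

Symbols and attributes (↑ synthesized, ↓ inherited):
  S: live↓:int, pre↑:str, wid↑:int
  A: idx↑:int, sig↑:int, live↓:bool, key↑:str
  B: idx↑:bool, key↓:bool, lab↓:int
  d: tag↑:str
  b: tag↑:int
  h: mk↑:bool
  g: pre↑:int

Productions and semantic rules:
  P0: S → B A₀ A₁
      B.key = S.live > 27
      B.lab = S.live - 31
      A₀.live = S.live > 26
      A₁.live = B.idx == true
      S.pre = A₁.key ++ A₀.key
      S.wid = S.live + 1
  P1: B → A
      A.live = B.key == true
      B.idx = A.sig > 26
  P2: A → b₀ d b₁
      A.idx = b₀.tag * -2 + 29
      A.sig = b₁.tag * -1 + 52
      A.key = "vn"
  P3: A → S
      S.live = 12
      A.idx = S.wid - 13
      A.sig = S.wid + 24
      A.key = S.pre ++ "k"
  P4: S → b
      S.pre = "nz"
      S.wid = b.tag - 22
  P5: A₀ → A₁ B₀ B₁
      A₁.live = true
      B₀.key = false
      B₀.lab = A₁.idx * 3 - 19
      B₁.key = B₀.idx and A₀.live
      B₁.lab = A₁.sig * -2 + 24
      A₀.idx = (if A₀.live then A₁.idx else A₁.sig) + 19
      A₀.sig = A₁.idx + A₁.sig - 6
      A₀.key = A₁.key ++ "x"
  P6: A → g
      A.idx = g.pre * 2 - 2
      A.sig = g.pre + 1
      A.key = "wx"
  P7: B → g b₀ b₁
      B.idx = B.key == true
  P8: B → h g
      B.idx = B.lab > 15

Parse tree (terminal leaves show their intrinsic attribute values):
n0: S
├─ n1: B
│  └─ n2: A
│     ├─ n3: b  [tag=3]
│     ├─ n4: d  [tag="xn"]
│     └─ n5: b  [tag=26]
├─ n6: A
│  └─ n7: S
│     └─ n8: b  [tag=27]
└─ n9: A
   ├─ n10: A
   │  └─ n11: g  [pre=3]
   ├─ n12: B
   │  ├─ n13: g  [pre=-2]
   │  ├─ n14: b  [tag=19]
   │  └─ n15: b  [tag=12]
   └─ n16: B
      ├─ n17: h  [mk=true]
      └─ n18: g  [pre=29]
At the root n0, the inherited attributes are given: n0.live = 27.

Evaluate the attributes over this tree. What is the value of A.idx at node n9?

23

1. n0.live = 27  [given at root]
2. n1.key = false  [S.live > 27]
3. n1.lab = -4  [S.live - 31]
4. n2.live = false  [B.key == true]
5. n3.tag = 3  [terminal]
6. n4.tag = "xn"  [terminal]
7. n5.tag = 26  [terminal]
8. n2.idx = 23  [b₀.tag * -2 + 29]
9. n2.sig = 26  [b₁.tag * -1 + 52]
10. n2.key = "vn"  ["vn"]
11. n1.idx = false  [A.sig > 26]
12. n6.live = true  [S.live > 26]
13. n7.live = 12  [12]
14. n8.tag = 27  [terminal]
15. n7.pre = "nz"  ["nz"]
16. n7.wid = 5  [b.tag - 22]
17. n6.idx = -8  [S.wid - 13]
18. n6.sig = 29  [S.wid + 24]
19. n6.key = "nzk"  [S.pre ++ "k"]
20. n9.live = false  [B.idx == true]
21. n10.live = true  [true]
22. n11.pre = 3  [terminal]
23. n10.idx = 4  [g.pre * 2 - 2]
24. n10.sig = 4  [g.pre + 1]
25. n10.key = "wx"  ["wx"]
26. n12.key = false  [false]
27. n12.lab = -7  [A₁.idx * 3 - 19]
28. n13.pre = -2  [terminal]
29. n14.tag = 19  [terminal]
30. n15.tag = 12  [terminal]
31. n12.idx = false  [B.key == true]
32. n16.key = false  [B₀.idx and A₀.live]
33. n16.lab = 16  [A₁.sig * -2 + 24]
34. n17.mk = true  [terminal]
35. n18.pre = 29  [terminal]
36. n16.idx = true  [B.lab > 15]
37. n9.idx = 23  [(if A₀.live then A₁.idx else A₁.sig) + 19]
38. n9.sig = 2  [A₁.idx + A₁.sig - 6]
39. n9.key = "wxx"  [A₁.key ++ "x"]
40. n0.pre = "wxxnzk"  [A₁.key ++ A₀.key]
41. n0.wid = 28  [S.live + 1]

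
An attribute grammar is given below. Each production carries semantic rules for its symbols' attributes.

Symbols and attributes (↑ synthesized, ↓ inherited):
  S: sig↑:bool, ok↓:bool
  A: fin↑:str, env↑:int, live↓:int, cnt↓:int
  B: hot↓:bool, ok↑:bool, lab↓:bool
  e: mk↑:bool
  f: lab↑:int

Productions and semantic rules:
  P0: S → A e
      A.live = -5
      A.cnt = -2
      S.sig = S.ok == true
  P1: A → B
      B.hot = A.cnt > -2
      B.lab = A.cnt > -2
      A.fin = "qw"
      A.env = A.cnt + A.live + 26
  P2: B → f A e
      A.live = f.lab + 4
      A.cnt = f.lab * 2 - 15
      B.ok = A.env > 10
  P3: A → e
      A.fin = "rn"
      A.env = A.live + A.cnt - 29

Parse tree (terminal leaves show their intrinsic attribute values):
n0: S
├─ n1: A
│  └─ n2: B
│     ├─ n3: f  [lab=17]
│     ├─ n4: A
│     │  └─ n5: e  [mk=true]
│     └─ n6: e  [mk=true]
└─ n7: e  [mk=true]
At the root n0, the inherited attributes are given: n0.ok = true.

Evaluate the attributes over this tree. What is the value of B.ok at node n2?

true

1. n0.ok = true  [given at root]
2. n1.live = -5  [-5]
3. n1.cnt = -2  [-2]
4. n2.hot = false  [A.cnt > -2]
5. n2.lab = false  [A.cnt > -2]
6. n3.lab = 17  [terminal]
7. n4.live = 21  [f.lab + 4]
8. n4.cnt = 19  [f.lab * 2 - 15]
9. n5.mk = true  [terminal]
10. n4.fin = "rn"  ["rn"]
11. n4.env = 11  [A.live + A.cnt - 29]
12. n6.mk = true  [terminal]
13. n2.ok = true  [A.env > 10]
14. n1.fin = "qw"  ["qw"]
15. n1.env = 19  [A.cnt + A.live + 26]
16. n7.mk = true  [terminal]
17. n0.sig = true  [S.ok == true]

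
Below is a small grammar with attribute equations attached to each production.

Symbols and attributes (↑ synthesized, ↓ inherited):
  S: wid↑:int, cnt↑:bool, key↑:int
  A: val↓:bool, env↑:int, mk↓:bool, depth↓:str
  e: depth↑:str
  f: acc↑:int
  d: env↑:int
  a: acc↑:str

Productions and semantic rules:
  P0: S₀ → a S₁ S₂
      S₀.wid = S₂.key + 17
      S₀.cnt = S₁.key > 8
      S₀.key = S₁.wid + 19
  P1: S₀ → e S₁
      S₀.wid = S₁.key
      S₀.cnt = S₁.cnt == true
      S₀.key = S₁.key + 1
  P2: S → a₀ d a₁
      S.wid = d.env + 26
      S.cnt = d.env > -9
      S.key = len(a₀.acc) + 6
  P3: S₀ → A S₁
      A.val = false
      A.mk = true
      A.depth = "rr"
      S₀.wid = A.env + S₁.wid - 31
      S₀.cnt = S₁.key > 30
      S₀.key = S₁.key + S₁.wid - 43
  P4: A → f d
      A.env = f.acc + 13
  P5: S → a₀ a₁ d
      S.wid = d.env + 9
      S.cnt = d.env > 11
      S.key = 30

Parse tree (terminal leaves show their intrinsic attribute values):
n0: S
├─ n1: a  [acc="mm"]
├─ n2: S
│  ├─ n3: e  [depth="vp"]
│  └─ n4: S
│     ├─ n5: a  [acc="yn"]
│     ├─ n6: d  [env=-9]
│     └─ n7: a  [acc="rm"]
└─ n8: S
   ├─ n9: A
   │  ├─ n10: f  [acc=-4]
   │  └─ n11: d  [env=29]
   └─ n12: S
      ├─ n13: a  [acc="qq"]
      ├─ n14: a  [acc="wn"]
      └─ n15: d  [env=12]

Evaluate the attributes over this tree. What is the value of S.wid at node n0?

25

1. n1.acc = "mm"  [terminal]
2. n3.depth = "vp"  [terminal]
3. n5.acc = "yn"  [terminal]
4. n6.env = -9  [terminal]
5. n7.acc = "rm"  [terminal]
6. n4.wid = 17  [d.env + 26]
7. n4.cnt = false  [d.env > -9]
8. n4.key = 8  [len(a₀.acc) + 6]
9. n2.wid = 8  [S₁.key]
10. n2.cnt = false  [S₁.cnt == true]
11. n2.key = 9  [S₁.key + 1]
12. n9.val = false  [false]
13. n9.mk = true  [true]
14. n9.depth = "rr"  ["rr"]
15. n10.acc = -4  [terminal]
16. n11.env = 29  [terminal]
17. n9.env = 9  [f.acc + 13]
18. n13.acc = "qq"  [terminal]
19. n14.acc = "wn"  [terminal]
20. n15.env = 12  [terminal]
21. n12.wid = 21  [d.env + 9]
22. n12.cnt = true  [d.env > 11]
23. n12.key = 30  [30]
24. n8.wid = -1  [A.env + S₁.wid - 31]
25. n8.cnt = false  [S₁.key > 30]
26. n8.key = 8  [S₁.key + S₁.wid - 43]
27. n0.wid = 25  [S₂.key + 17]
28. n0.cnt = true  [S₁.key > 8]
29. n0.key = 27  [S₁.wid + 19]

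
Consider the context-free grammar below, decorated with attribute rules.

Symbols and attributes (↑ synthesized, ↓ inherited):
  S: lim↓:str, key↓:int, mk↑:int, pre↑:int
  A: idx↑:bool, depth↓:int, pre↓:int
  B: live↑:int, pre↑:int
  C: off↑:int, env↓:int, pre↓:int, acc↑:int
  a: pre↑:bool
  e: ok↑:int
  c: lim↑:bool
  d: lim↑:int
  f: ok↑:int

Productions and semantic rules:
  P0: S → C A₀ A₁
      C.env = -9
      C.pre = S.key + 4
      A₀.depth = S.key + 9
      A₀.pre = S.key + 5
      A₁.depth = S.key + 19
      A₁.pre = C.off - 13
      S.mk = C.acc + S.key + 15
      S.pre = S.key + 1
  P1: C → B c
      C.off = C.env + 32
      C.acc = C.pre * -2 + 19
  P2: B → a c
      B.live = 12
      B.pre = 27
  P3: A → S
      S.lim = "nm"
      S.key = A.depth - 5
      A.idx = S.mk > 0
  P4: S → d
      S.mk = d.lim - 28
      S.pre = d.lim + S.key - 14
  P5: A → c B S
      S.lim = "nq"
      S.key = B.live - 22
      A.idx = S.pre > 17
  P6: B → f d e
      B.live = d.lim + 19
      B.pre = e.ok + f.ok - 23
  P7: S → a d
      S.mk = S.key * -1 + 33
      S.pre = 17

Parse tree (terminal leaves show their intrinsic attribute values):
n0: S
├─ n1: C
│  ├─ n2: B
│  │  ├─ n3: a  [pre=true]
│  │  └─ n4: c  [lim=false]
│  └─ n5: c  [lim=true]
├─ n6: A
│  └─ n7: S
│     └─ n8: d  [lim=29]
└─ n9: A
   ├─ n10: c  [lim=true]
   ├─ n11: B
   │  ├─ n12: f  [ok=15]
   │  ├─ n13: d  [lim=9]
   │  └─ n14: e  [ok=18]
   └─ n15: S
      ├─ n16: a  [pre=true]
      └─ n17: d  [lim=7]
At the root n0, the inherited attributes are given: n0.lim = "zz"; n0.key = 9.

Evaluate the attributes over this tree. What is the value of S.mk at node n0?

17

1. n0.lim = "zz"  [given at root]
2. n0.key = 9  [given at root]
3. n1.env = -9  [-9]
4. n1.pre = 13  [S.key + 4]
5. n3.pre = true  [terminal]
6. n4.lim = false  [terminal]
7. n2.live = 12  [12]
8. n2.pre = 27  [27]
9. n5.lim = true  [terminal]
10. n1.off = 23  [C.env + 32]
11. n1.acc = -7  [C.pre * -2 + 19]
12. n6.depth = 18  [S.key + 9]
13. n6.pre = 14  [S.key + 5]
14. n7.lim = "nm"  ["nm"]
15. n7.key = 13  [A.depth - 5]
16. n8.lim = 29  [terminal]
17. n7.mk = 1  [d.lim - 28]
18. n7.pre = 28  [d.lim + S.key - 14]
19. n6.idx = true  [S.mk > 0]
20. n9.depth = 28  [S.key + 19]
21. n9.pre = 10  [C.off - 13]
22. n10.lim = true  [terminal]
23. n12.ok = 15  [terminal]
24. n13.lim = 9  [terminal]
25. n14.ok = 18  [terminal]
26. n11.live = 28  [d.lim + 19]
27. n11.pre = 10  [e.ok + f.ok - 23]
28. n15.lim = "nq"  ["nq"]
29. n15.key = 6  [B.live - 22]
30. n16.pre = true  [terminal]
31. n17.lim = 7  [terminal]
32. n15.mk = 27  [S.key * -1 + 33]
33. n15.pre = 17  [17]
34. n9.idx = false  [S.pre > 17]
35. n0.mk = 17  [C.acc + S.key + 15]
36. n0.pre = 10  [S.key + 1]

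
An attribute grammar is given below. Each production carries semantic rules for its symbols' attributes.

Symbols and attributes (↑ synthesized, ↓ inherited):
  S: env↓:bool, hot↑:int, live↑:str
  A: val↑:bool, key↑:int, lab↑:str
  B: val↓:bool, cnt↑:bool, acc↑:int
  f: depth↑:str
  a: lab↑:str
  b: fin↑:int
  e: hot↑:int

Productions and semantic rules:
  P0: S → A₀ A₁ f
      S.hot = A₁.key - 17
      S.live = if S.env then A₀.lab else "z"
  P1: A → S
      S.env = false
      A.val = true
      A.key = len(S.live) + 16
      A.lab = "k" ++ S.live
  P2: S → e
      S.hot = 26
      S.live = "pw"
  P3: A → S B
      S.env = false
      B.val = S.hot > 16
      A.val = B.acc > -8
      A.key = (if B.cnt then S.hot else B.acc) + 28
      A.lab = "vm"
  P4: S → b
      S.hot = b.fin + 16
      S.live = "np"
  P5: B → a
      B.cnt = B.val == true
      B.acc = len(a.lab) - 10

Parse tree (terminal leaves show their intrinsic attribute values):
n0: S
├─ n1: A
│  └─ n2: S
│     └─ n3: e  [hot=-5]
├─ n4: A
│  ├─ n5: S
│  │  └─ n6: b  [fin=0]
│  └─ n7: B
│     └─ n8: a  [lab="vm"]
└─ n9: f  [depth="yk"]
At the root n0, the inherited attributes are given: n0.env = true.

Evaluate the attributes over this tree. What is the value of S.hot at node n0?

3

1. n0.env = true  [given at root]
2. n2.env = false  [false]
3. n3.hot = -5  [terminal]
4. n2.hot = 26  [26]
5. n2.live = "pw"  ["pw"]
6. n1.val = true  [true]
7. n1.key = 18  [len(S.live) + 16]
8. n1.lab = "kpw"  ["k" ++ S.live]
9. n5.env = false  [false]
10. n6.fin = 0  [terminal]
11. n5.hot = 16  [b.fin + 16]
12. n5.live = "np"  ["np"]
13. n7.val = false  [S.hot > 16]
14. n8.lab = "vm"  [terminal]
15. n7.cnt = false  [B.val == true]
16. n7.acc = -8  [len(a.lab) - 10]
17. n4.val = false  [B.acc > -8]
18. n4.key = 20  [(if B.cnt then S.hot else B.acc) + 28]
19. n4.lab = "vm"  ["vm"]
20. n9.depth = "yk"  [terminal]
21. n0.hot = 3  [A₁.key - 17]
22. n0.live = "kpw"  [if S.env then A₀.lab else "z"]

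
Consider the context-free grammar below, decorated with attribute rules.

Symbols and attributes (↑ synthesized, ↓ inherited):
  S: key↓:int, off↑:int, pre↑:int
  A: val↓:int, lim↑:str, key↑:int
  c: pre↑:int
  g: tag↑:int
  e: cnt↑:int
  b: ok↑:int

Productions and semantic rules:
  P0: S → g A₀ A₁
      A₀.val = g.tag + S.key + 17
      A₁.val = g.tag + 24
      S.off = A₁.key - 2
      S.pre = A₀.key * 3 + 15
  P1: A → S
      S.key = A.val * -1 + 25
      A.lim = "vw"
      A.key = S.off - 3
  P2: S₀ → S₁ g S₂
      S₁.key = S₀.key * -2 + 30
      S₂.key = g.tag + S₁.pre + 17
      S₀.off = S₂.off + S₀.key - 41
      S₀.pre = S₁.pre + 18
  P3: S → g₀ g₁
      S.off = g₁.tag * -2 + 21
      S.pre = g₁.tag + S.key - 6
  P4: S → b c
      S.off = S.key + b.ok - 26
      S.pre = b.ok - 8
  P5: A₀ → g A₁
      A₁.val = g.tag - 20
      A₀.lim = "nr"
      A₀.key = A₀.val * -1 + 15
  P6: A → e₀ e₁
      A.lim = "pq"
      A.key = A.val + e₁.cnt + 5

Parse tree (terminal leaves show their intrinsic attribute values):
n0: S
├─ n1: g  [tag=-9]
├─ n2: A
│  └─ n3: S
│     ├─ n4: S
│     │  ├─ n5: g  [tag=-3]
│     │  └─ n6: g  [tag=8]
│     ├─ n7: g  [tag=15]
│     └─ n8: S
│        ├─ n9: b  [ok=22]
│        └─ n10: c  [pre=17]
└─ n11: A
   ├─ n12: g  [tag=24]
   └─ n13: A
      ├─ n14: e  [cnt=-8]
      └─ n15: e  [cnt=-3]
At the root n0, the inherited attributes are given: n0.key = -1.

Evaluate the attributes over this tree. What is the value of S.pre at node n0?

9

1. n0.key = -1  [given at root]
2. n1.tag = -9  [terminal]
3. n2.val = 7  [g.tag + S.key + 17]
4. n3.key = 18  [A.val * -1 + 25]
5. n4.key = -6  [S₀.key * -2 + 30]
6. n5.tag = -3  [terminal]
7. n6.tag = 8  [terminal]
8. n4.off = 5  [g₁.tag * -2 + 21]
9. n4.pre = -4  [g₁.tag + S.key - 6]
10. n7.tag = 15  [terminal]
11. n8.key = 28  [g.tag + S₁.pre + 17]
12. n9.ok = 22  [terminal]
13. n10.pre = 17  [terminal]
14. n8.off = 24  [S.key + b.ok - 26]
15. n8.pre = 14  [b.ok - 8]
16. n3.off = 1  [S₂.off + S₀.key - 41]
17. n3.pre = 14  [S₁.pre + 18]
18. n2.lim = "vw"  ["vw"]
19. n2.key = -2  [S.off - 3]
20. n11.val = 15  [g.tag + 24]
21. n12.tag = 24  [terminal]
22. n13.val = 4  [g.tag - 20]
23. n14.cnt = -8  [terminal]
24. n15.cnt = -3  [terminal]
25. n13.lim = "pq"  ["pq"]
26. n13.key = 6  [A.val + e₁.cnt + 5]
27. n11.lim = "nr"  ["nr"]
28. n11.key = 0  [A₀.val * -1 + 15]
29. n0.off = -2  [A₁.key - 2]
30. n0.pre = 9  [A₀.key * 3 + 15]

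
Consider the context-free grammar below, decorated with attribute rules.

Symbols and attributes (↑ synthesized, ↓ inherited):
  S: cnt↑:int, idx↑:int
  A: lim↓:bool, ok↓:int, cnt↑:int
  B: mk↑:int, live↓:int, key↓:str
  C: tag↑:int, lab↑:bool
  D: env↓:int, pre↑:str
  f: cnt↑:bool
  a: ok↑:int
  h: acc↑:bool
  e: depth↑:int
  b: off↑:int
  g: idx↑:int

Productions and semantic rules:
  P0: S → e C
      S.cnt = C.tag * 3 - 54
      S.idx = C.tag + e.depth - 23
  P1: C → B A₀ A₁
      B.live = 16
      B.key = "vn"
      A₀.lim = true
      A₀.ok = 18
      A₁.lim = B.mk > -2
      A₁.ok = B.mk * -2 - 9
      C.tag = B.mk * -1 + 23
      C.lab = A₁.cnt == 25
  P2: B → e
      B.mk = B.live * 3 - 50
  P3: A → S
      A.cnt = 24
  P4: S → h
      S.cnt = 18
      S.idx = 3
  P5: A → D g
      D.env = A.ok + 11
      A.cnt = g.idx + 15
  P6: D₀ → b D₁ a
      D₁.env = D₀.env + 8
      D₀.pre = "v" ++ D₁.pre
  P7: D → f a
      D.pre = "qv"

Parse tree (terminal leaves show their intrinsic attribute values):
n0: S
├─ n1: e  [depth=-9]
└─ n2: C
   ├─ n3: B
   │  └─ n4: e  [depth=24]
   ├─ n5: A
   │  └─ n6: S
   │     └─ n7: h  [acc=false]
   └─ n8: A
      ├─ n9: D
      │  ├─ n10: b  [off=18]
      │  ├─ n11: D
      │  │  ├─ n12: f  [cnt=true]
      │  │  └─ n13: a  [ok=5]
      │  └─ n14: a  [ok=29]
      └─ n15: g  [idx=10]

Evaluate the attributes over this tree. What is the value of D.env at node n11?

14

1. n1.depth = -9  [terminal]
2. n3.live = 16  [16]
3. n3.key = "vn"  ["vn"]
4. n4.depth = 24  [terminal]
5. n3.mk = -2  [B.live * 3 - 50]
6. n5.lim = true  [true]
7. n5.ok = 18  [18]
8. n7.acc = false  [terminal]
9. n6.cnt = 18  [18]
10. n6.idx = 3  [3]
11. n5.cnt = 24  [24]
12. n8.lim = false  [B.mk > -2]
13. n8.ok = -5  [B.mk * -2 - 9]
14. n9.env = 6  [A.ok + 11]
15. n10.off = 18  [terminal]
16. n11.env = 14  [D₀.env + 8]
17. n12.cnt = true  [terminal]
18. n13.ok = 5  [terminal]
19. n11.pre = "qv"  ["qv"]
20. n14.ok = 29  [terminal]
21. n9.pre = "vqv"  ["v" ++ D₁.pre]
22. n15.idx = 10  [terminal]
23. n8.cnt = 25  [g.idx + 15]
24. n2.tag = 25  [B.mk * -1 + 23]
25. n2.lab = true  [A₁.cnt == 25]
26. n0.cnt = 21  [C.tag * 3 - 54]
27. n0.idx = -7  [C.tag + e.depth - 23]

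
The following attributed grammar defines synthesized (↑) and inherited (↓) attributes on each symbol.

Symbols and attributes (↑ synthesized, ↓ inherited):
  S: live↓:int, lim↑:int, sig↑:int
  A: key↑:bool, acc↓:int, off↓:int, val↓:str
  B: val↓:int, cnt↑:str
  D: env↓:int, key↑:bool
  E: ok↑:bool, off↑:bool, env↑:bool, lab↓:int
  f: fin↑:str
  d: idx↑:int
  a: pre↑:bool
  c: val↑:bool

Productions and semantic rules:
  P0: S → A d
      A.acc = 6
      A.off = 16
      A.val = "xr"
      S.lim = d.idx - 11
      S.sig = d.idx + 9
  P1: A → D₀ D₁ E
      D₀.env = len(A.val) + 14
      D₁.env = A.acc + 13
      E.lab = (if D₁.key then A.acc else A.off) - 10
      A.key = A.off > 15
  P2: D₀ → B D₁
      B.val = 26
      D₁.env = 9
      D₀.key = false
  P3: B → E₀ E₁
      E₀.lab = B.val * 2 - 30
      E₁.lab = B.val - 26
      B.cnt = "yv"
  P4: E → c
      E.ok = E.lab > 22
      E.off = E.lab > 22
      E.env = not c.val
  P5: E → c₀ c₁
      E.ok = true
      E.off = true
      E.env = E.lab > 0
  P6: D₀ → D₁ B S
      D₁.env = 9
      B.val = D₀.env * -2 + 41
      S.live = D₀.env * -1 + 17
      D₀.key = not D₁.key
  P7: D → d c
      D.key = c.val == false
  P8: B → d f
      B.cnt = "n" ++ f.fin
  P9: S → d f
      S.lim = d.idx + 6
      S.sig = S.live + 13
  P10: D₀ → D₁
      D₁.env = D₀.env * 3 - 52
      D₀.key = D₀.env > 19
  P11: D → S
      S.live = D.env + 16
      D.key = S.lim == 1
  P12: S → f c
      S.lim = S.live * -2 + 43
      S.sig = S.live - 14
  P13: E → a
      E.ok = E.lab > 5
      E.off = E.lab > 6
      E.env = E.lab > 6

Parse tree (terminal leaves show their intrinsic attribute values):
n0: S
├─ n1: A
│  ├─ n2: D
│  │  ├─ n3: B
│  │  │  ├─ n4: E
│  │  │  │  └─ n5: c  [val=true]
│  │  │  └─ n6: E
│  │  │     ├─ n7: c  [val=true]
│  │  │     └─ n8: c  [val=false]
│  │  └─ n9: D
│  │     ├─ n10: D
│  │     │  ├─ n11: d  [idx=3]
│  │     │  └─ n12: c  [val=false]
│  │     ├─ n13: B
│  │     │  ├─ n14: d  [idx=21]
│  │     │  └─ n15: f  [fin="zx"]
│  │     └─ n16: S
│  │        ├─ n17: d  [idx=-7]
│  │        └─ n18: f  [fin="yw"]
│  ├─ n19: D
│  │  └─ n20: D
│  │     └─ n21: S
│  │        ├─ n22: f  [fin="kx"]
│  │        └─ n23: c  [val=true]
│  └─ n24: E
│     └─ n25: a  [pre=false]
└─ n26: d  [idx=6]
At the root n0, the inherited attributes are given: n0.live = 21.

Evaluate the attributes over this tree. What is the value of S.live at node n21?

21

1. n0.live = 21  [given at root]
2. n1.acc = 6  [6]
3. n1.off = 16  [16]
4. n1.val = "xr"  ["xr"]
5. n2.env = 16  [len(A.val) + 14]
6. n3.val = 26  [26]
7. n4.lab = 22  [B.val * 2 - 30]
8. n5.val = true  [terminal]
9. n4.ok = false  [E.lab > 22]
10. n4.off = false  [E.lab > 22]
11. n4.env = false  [not c.val]
12. n6.lab = 0  [B.val - 26]
13. n7.val = true  [terminal]
14. n8.val = false  [terminal]
15. n6.ok = true  [true]
16. n6.off = true  [true]
17. n6.env = false  [E.lab > 0]
18. n3.cnt = "yv"  ["yv"]
19. n9.env = 9  [9]
20. n10.env = 9  [9]
21. n11.idx = 3  [terminal]
22. n12.val = false  [terminal]
23. n10.key = true  [c.val == false]
24. n13.val = 23  [D₀.env * -2 + 41]
25. n14.idx = 21  [terminal]
26. n15.fin = "zx"  [terminal]
27. n13.cnt = "nzx"  ["n" ++ f.fin]
28. n16.live = 8  [D₀.env * -1 + 17]
29. n17.idx = -7  [terminal]
30. n18.fin = "yw"  [terminal]
31. n16.lim = -1  [d.idx + 6]
32. n16.sig = 21  [S.live + 13]
33. n9.key = false  [not D₁.key]
34. n2.key = false  [false]
35. n19.env = 19  [A.acc + 13]
36. n20.env = 5  [D₀.env * 3 - 52]
37. n21.live = 21  [D.env + 16]
38. n22.fin = "kx"  [terminal]
39. n23.val = true  [terminal]
40. n21.lim = 1  [S.live * -2 + 43]
41. n21.sig = 7  [S.live - 14]
42. n20.key = true  [S.lim == 1]
43. n19.key = false  [D₀.env > 19]
44. n24.lab = 6  [(if D₁.key then A.acc else A.off) - 10]
45. n25.pre = false  [terminal]
46. n24.ok = true  [E.lab > 5]
47. n24.off = false  [E.lab > 6]
48. n24.env = false  [E.lab > 6]
49. n1.key = true  [A.off > 15]
50. n26.idx = 6  [terminal]
51. n0.lim = -5  [d.idx - 11]
52. n0.sig = 15  [d.idx + 9]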